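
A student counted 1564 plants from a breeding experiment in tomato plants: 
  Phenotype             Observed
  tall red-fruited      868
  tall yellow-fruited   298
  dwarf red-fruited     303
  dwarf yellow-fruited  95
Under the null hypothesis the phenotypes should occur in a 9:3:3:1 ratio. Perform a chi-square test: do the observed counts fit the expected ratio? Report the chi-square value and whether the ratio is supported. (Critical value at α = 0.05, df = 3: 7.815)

0.635; consistent

Under the 9:3:3:1 hypothesis (Σ ratio = 16, N = 1564):
  tall red-fruited: 1564 × 9/16 = 879.75
  tall yellow-fruited: 1564 × 3/16 = 293.25
  dwarf red-fruited: 1564 × 3/16 = 293.25
  dwarf yellow-fruited: 1564 × 1/16 = 97.75
χ² = Σ (O − E)² / E
  tall red-fruited: (868 − 879.75)² / 879.75 = 0.1569
  tall yellow-fruited: (298 − 293.25)² / 293.25 = 0.0769
  dwarf red-fruited: (303 − 293.25)² / 293.25 = 0.3242
  dwarf yellow-fruited: (95 − 97.75)² / 97.75 = 0.0774
χ² = 0.1569 + 0.0769 + 0.3242 + 0.0774 = 0.6354 ≈ 0.635
Degrees of freedom = 4 − 1 = 3; critical value at α = 0.05 is 7.815.
Since 0.635 < 7.815, we fail to reject the null hypothesis — the data are consistent with the 9:3:3:1 ratio.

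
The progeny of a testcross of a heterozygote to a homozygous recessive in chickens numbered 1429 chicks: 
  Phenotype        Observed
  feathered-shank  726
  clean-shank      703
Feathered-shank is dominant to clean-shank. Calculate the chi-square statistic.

A testcross of a heterozygote (Aa × aa) gives a 1:1 phenotypic ratio.
The 1:1 ratio has 2 parts, so with N = 1429 the expected counts are:
  feathered-shank: 1429 × 1/2 = 714.5
  clean-shank: 1429 × 1/2 = 714.5
χ² = Σ (O − E)² / E
  feathered-shank: (726 − 714.5)² / 714.5 = 0.1851
  clean-shank: (703 − 714.5)² / 714.5 = 0.1851
χ² = 0.1851 + 0.1851 = 0.3702 ≈ 0.370

0.370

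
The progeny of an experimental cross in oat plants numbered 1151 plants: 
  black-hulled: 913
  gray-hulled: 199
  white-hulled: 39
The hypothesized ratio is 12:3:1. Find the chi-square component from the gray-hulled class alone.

Expected counts for N = 1151 under a 12:3:1 ratio (total parts = 16):
  black-hulled: 1151 × 12/16 = 863.25
  gray-hulled: 1151 × 3/16 = 215.8125
  white-hulled: 1151 × 1/16 = 71.9375
Contribution of gray-hulled: (199 − 215.8125)² / 215.8125 = 1.3097

1.310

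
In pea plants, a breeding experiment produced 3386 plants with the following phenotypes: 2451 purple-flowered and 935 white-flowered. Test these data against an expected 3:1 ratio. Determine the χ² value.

12.337

Expected counts for N = 3386 under a 3:1 ratio (total parts = 4):
  purple-flowered: 3386 × 3/4 = 2539.5
  white-flowered: 3386 × 1/4 = 846.5
χ² = Σ (O − E)² / E
  purple-flowered: (2451 − 2539.5)² / 2539.5 = 3.0842
  white-flowered: (935 − 846.5)² / 846.5 = 9.2525
χ² = 3.0842 + 9.2525 = 12.3367 ≈ 12.337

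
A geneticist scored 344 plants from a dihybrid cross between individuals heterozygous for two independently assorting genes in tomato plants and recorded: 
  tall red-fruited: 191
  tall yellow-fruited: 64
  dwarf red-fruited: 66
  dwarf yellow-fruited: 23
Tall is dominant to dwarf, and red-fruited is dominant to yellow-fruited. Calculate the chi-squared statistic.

A dihybrid F₂ with independent assortment and complete dominance at both loci gives a 9:3:3:1 phenotypic ratio.
Under the 9:3:3:1 hypothesis (Σ ratio = 16, N = 344):
  tall red-fruited: 344 × 9/16 = 193.5
  tall yellow-fruited: 344 × 3/16 = 64.5
  dwarf red-fruited: 344 × 3/16 = 64.5
  dwarf yellow-fruited: 344 × 1/16 = 21.5
χ² = Σ (O − E)² / E
  tall red-fruited: (191 − 193.5)² / 193.5 = 0.0323
  tall yellow-fruited: (64 − 64.5)² / 64.5 = 0.0039
  dwarf red-fruited: (66 − 64.5)² / 64.5 = 0.0349
  dwarf yellow-fruited: (23 − 21.5)² / 21.5 = 0.1047
χ² = 0.0323 + 0.0039 + 0.0349 + 0.1047 = 0.1758 ≈ 0.176

0.176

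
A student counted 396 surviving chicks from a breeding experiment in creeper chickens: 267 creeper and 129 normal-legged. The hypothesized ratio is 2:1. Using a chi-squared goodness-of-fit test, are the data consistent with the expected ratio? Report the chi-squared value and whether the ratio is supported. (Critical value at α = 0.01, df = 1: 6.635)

Under the 2:1 hypothesis (Σ ratio = 3, N = 396):
  creeper: 396 × 2/3 = 264
  normal-legged: 396 × 1/3 = 132
χ² = Σ (O − E)² / E
  creeper: (267 − 264)² / 264 = 0.0341
  normal-legged: (129 − 132)² / 132 = 0.0682
χ² = 0.0341 + 0.0682 = 0.1023 ≈ 0.102
Degrees of freedom = 2 − 1 = 1; critical value at α = 0.01 is 6.635.
Since 0.102 < 6.635, we fail to reject the null hypothesis — the data are consistent with the 2:1 ratio.

0.102; consistent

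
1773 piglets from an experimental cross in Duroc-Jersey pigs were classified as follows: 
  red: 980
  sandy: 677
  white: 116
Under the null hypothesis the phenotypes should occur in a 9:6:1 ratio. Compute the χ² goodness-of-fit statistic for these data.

Expected counts for N = 1773 under a 9:6:1 ratio (total parts = 16):
  red: 1773 × 9/16 = 997.3125
  sandy: 1773 × 6/16 = 664.875
  white: 1773 × 1/16 = 110.8125
χ² = Σ (O − E)² / E
  red: (980 − 997.3125)² / 997.3125 = 0.3005
  sandy: (677 − 664.875)² / 664.875 = 0.2211
  white: (116 − 110.8125)² / 110.8125 = 0.2428
χ² = 0.3005 + 0.2211 + 0.2428 = 0.7644 ≈ 0.764

0.764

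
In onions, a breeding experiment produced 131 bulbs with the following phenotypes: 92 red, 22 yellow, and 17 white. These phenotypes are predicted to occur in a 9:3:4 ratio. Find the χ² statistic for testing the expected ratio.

Under the 9:3:4 hypothesis (Σ ratio = 16, N = 131):
  red: 131 × 9/16 = 73.6875
  yellow: 131 × 3/16 = 24.5625
  white: 131 × 4/16 = 32.75
χ² = Σ (O − E)² / E
  red: (92 − 73.6875)² / 73.6875 = 4.5509
  yellow: (22 − 24.5625)² / 24.5625 = 0.2673
  white: (17 − 32.75)² / 32.75 = 7.5744
χ² = 4.5509 + 0.2673 + 7.5744 = 12.3926 ≈ 12.393

12.393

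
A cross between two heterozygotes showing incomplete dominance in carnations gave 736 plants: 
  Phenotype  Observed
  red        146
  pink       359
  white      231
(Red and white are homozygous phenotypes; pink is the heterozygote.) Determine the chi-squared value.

20.073

With incomplete dominance, a heterozygote × heterozygote cross gives a 1:2:1 phenotypic ratio.
Under the 1:2:1 hypothesis (Σ ratio = 4, N = 736):
  red: 736 × 1/4 = 184
  pink: 736 × 2/4 = 368
  white: 736 × 1/4 = 184
χ² = Σ (O − E)² / E
  red: (146 − 184)² / 184 = 7.8478
  pink: (359 − 368)² / 368 = 0.2201
  white: (231 − 184)² / 184 = 12.0054
χ² = 7.8478 + 0.2201 + 12.0054 = 20.0733 ≈ 20.073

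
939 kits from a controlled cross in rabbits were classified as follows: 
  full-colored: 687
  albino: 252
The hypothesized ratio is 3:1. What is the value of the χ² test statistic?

The 3:1 ratio has 4 parts, so with N = 939 the expected counts are:
  full-colored: 939 × 3/4 = 704.25
  albino: 939 × 1/4 = 234.75
χ² = Σ (O − E)² / E
  full-colored: (687 − 704.25)² / 704.25 = 0.4225
  albino: (252 − 234.75)² / 234.75 = 1.2676
χ² = 0.4225 + 1.2676 = 1.6901 ≈ 1.690

1.690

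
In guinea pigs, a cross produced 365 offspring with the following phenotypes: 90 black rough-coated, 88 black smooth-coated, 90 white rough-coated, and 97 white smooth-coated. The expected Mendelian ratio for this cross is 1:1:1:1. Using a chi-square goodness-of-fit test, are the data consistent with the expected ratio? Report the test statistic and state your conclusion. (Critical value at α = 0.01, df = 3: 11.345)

0.512; consistent

Under the 1:1:1:1 hypothesis (Σ ratio = 4, N = 365):
  black rough-coated: 365 × 1/4 = 91.25
  black smooth-coated: 365 × 1/4 = 91.25
  white rough-coated: 365 × 1/4 = 91.25
  white smooth-coated: 365 × 1/4 = 91.25
χ² = Σ (O − E)² / E
  black rough-coated: (90 − 91.25)² / 91.25 = 0.0171
  black smooth-coated: (88 − 91.25)² / 91.25 = 0.1158
  white rough-coated: (90 − 91.25)² / 91.25 = 0.0171
  white smooth-coated: (97 − 91.25)² / 91.25 = 0.3623
χ² = 0.0171 + 0.1158 + 0.0171 + 0.3623 = 0.5123 ≈ 0.512
Degrees of freedom = 4 − 1 = 3; critical value at α = 0.01 is 11.345.
Since 0.512 < 11.345, we fail to reject the null hypothesis — the data are consistent with the 1:1:1:1 ratio.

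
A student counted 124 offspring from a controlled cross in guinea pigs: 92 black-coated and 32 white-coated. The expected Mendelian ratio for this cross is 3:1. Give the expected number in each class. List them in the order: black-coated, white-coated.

93, 31

Expected counts for N = 124 under a 3:1 ratio (total parts = 4):
  black-coated: 124 × 3/4 = 93
  white-coated: 124 × 1/4 = 31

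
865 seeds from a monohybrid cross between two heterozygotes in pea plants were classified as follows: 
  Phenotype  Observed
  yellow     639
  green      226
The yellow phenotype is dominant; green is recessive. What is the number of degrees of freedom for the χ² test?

1

For a monohybrid cross between heterozygotes with complete dominance, the expected phenotypic ratio is 3:1.
A goodness-of-fit test with 2 phenotype classes has df = 2 − 1 = 1.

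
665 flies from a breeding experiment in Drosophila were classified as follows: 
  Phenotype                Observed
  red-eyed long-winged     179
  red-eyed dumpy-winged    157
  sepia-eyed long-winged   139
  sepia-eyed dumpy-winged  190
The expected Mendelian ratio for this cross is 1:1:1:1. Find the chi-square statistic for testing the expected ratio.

The 1:1:1:1 ratio has 4 parts, so with N = 665 the expected counts are:
  red-eyed long-winged: 665 × 1/4 = 166.25
  red-eyed dumpy-winged: 665 × 1/4 = 166.25
  sepia-eyed long-winged: 665 × 1/4 = 166.25
  sepia-eyed dumpy-winged: 665 × 1/4 = 166.25
χ² = Σ (O − E)² / E
  red-eyed long-winged: (179 − 166.25)² / 166.25 = 0.9778
  red-eyed dumpy-winged: (157 − 166.25)² / 166.25 = 0.5147
  sepia-eyed long-winged: (139 − 166.25)² / 166.25 = 4.4665
  sepia-eyed dumpy-winged: (190 − 166.25)² / 166.25 = 3.3929
χ² = 0.9778 + 0.5147 + 4.4665 + 3.3929 = 9.3519 ≈ 9.352

9.352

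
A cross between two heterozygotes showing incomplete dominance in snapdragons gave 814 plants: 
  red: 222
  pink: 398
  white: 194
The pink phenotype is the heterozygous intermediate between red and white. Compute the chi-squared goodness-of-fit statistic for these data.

2.324

With incomplete dominance, a heterozygote × heterozygote cross gives a 1:2:1 phenotypic ratio.
The 1:2:1 ratio has 4 parts, so with N = 814 the expected counts are:
  red: 814 × 1/4 = 203.5
  pink: 814 × 2/4 = 407
  white: 814 × 1/4 = 203.5
χ² = Σ (O − E)² / E
  red: (222 − 203.5)² / 203.5 = 1.6818
  pink: (398 − 407)² / 407 = 0.1990
  white: (194 − 203.5)² / 203.5 = 0.4435
χ² = 1.6818 + 0.1990 + 0.4435 = 2.3243 ≈ 2.324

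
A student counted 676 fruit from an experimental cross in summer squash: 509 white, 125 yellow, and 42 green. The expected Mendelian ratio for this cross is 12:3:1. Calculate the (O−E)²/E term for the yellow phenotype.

0.024

Total ratio parts = 16. Expected numbers out of 676:
  white: 676 × 12/16 = 507
  yellow: 676 × 3/16 = 126.75
  green: 676 × 1/16 = 42.25
Contribution of yellow: (125 − 126.75)² / 126.75 = 0.0242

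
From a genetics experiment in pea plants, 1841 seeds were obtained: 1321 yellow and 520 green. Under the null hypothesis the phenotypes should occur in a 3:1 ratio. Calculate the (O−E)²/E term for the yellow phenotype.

2.586

Total ratio parts = 4. Expected numbers out of 1841:
  yellow: 1841 × 3/4 = 1380.75
  green: 1841 × 1/4 = 460.25
Contribution of yellow: (1321 − 1380.75)² / 1380.75 = 2.5856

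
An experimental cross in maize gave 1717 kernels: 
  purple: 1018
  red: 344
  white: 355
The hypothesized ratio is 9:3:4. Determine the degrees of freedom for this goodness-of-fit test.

2

A goodness-of-fit test with 3 phenotype classes has df = 3 − 1 = 2.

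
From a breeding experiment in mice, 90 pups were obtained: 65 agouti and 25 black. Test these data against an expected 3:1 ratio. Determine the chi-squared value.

Expected counts for N = 90 under a 3:1 ratio (total parts = 4):
  agouti: 90 × 3/4 = 67.5
  black: 90 × 1/4 = 22.5
χ² = Σ (O − E)² / E
  agouti: (65 − 67.5)² / 67.5 = 0.0926
  black: (25 − 22.5)² / 22.5 = 0.2778
χ² = 0.0926 + 0.2778 = 0.3704 ≈ 0.370

0.370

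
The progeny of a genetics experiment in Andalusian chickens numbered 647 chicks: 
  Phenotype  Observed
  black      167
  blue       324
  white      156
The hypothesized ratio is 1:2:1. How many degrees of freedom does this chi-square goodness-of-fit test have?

2

A goodness-of-fit test with 3 phenotype classes has df = 3 − 1 = 2.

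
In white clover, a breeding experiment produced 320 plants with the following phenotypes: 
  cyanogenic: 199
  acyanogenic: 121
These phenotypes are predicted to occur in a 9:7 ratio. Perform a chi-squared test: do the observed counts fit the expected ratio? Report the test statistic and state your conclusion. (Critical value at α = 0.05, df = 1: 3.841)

4.584; not consistent

Total ratio parts = 16. Expected numbers out of 320:
  cyanogenic: 320 × 9/16 = 180
  acyanogenic: 320 × 7/16 = 140
χ² = Σ (O − E)² / E
  cyanogenic: (199 − 180)² / 180 = 2.0056
  acyanogenic: (121 − 140)² / 140 = 2.5786
χ² = 2.0056 + 2.5786 = 4.5842 ≈ 4.584
Degrees of freedom = 2 − 1 = 1; critical value at α = 0.05 is 3.841.
Since 4.584 > 3.841, we reject the null hypothesis — the data do not fit the 9:7 ratio.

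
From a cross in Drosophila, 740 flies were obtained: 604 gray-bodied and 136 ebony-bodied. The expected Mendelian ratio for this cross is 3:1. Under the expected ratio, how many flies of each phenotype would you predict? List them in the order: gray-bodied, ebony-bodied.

The 3:1 ratio has 4 parts, so with N = 740 the expected counts are:
  gray-bodied: 740 × 3/4 = 555
  ebony-bodied: 740 × 1/4 = 185

555, 185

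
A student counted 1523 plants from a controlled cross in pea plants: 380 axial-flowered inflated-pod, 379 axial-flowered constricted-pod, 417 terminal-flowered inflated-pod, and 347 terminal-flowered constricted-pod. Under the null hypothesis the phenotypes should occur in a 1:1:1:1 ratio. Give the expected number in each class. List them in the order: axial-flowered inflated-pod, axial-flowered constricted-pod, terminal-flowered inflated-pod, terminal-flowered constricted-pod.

380.75, 380.75, 380.75, 380.75

Under the 1:1:1:1 hypothesis (Σ ratio = 4, N = 1523):
  axial-flowered inflated-pod: 1523 × 1/4 = 380.75
  axial-flowered constricted-pod: 1523 × 1/4 = 380.75
  terminal-flowered inflated-pod: 1523 × 1/4 = 380.75
  terminal-flowered constricted-pod: 1523 × 1/4 = 380.75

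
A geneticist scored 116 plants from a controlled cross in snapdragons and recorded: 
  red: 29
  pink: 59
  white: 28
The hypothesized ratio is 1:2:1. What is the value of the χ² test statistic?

0.052

Total ratio parts = 4. Expected numbers out of 116:
  red: 116 × 1/4 = 29
  pink: 116 × 2/4 = 58
  white: 116 × 1/4 = 29
χ² = Σ (O − E)² / E
  red: (29 − 29)² / 29 = 0.0000
  pink: (59 − 58)² / 58 = 0.0172
  white: (28 − 29)² / 29 = 0.0345
χ² = 0.0000 + 0.0172 + 0.0345 = 0.0517 ≈ 0.052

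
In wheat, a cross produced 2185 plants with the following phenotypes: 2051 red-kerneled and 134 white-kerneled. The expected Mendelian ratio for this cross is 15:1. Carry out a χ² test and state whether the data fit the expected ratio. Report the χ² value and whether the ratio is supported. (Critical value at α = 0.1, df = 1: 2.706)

The 15:1 ratio has 16 parts, so with N = 2185 the expected counts are:
  red-kerneled: 2185 × 15/16 = 2048.4375
  white-kerneled: 2185 × 1/16 = 136.5625
χ² = Σ (O − E)² / E
  red-kerneled: (2051 − 2048.4375)² / 2048.4375 = 0.0032
  white-kerneled: (134 − 136.5625)² / 136.5625 = 0.0481
χ² = 0.0032 + 0.0481 = 0.0513 ≈ 0.051
Degrees of freedom = 2 − 1 = 1; critical value at α = 0.1 is 2.706.
Since 0.051 < 2.706, we fail to reject the null hypothesis — the data are consistent with the 15:1 ratio.

0.051; consistent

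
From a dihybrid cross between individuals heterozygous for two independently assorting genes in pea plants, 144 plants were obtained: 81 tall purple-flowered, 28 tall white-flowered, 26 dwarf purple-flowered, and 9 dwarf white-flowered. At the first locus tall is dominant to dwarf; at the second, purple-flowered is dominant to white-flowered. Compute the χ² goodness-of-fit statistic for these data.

A dihybrid F₂ with independent assortment and complete dominance at both loci gives a 9:3:3:1 phenotypic ratio.
Under the 9:3:3:1 hypothesis (Σ ratio = 16, N = 144):
  tall purple-flowered: 144 × 9/16 = 81
  tall white-flowered: 144 × 3/16 = 27
  dwarf purple-flowered: 144 × 3/16 = 27
  dwarf white-flowered: 144 × 1/16 = 9
χ² = Σ (O − E)² / E
  tall purple-flowered: (81 − 81)² / 81 = 0.0000
  tall white-flowered: (28 − 27)² / 27 = 0.0370
  dwarf purple-flowered: (26 − 27)² / 27 = 0.0370
  dwarf white-flowered: (9 − 9)² / 9 = 0.0000
χ² = 0.0000 + 0.0370 + 0.0370 + 0.0000 = 0.074

0.074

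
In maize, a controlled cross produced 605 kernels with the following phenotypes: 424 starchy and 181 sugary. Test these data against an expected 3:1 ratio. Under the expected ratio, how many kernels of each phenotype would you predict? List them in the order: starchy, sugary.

453.75, 151.25

Total ratio parts = 4. Expected numbers out of 605:
  starchy: 605 × 3/4 = 453.75
  sugary: 605 × 1/4 = 151.25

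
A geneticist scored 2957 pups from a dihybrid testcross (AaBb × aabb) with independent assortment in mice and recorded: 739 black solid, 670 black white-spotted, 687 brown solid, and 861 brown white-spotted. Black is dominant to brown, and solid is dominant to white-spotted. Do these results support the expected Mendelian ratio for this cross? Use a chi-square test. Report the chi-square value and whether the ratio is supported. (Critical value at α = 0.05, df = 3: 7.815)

30.232; not consistent

A dihybrid testcross with independent assortment gives a 1:1:1:1 ratio.
Expected counts for N = 2957 under a 1:1:1:1 ratio (total parts = 4):
  black solid: 2957 × 1/4 = 739.25
  black white-spotted: 2957 × 1/4 = 739.25
  brown solid: 2957 × 1/4 = 739.25
  brown white-spotted: 2957 × 1/4 = 739.25
χ² = Σ (O − E)² / E
  black solid: (739 − 739.25)² / 739.25 = 0.0001
  black white-spotted: (670 − 739.25)² / 739.25 = 6.4871
  brown solid: (687 − 739.25)² / 739.25 = 3.6930
  brown white-spotted: (861 − 739.25)² / 739.25 = 20.0515
χ² = 0.0001 + 6.4871 + 3.6930 + 20.0515 = 30.2317 ≈ 30.232
Degrees of freedom = 4 − 1 = 3; critical value at α = 0.05 is 7.815.
Since 30.232 > 7.815, we reject the null hypothesis — the data do not fit the 1:1:1:1 ratio.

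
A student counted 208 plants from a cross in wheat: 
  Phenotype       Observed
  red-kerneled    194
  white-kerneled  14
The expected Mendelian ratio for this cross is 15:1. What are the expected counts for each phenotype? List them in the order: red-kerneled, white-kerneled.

The 15:1 ratio has 16 parts, so with N = 208 the expected counts are:
  red-kerneled: 208 × 15/16 = 195
  white-kerneled: 208 × 1/16 = 13

195, 13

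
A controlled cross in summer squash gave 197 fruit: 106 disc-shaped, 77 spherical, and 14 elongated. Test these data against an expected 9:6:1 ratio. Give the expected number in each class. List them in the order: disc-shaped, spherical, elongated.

110.8125, 73.875, 12.3125

The 9:6:1 ratio has 16 parts, so with N = 197 the expected counts are:
  disc-shaped: 197 × 9/16 = 110.8125
  spherical: 197 × 6/16 = 73.875
  elongated: 197 × 1/16 = 12.3125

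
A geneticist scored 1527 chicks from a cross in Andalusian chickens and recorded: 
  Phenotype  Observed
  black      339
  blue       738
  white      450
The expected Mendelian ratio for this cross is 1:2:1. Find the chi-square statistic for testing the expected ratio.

17.841

The 1:2:1 ratio has 4 parts, so with N = 1527 the expected counts are:
  black: 1527 × 1/4 = 381.75
  blue: 1527 × 2/4 = 763.5
  white: 1527 × 1/4 = 381.75
χ² = Σ (O − E)² / E
  black: (339 − 381.75)² / 381.75 = 4.7873
  blue: (738 − 763.5)² / 763.5 = 0.8517
  white: (450 − 381.75)² / 381.75 = 12.2019
χ² = 4.7873 + 0.8517 + 12.2019 = 17.8409 ≈ 17.841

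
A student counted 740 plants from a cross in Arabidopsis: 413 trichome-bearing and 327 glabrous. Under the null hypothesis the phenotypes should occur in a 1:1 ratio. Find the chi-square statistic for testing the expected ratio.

9.995

The 1:1 ratio has 2 parts, so with N = 740 the expected counts are:
  trichome-bearing: 740 × 1/2 = 370
  glabrous: 740 × 1/2 = 370
χ² = Σ (O − E)² / E
  trichome-bearing: (413 − 370)² / 370 = 4.9973
  glabrous: (327 − 370)² / 370 = 4.9973
χ² = 4.9973 + 4.9973 = 9.9946 ≈ 9.995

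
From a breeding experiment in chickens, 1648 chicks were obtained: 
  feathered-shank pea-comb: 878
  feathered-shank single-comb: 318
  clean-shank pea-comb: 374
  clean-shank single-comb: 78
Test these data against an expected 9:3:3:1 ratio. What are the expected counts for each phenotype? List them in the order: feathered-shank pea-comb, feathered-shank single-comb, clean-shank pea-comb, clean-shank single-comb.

Under the 9:3:3:1 hypothesis (Σ ratio = 16, N = 1648):
  feathered-shank pea-comb: 1648 × 9/16 = 927
  feathered-shank single-comb: 1648 × 3/16 = 309
  clean-shank pea-comb: 1648 × 3/16 = 309
  clean-shank single-comb: 1648 × 1/16 = 103

927, 309, 309, 103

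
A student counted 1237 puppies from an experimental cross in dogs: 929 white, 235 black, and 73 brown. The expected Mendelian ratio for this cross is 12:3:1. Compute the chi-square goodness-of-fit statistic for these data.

0.283

Expected counts for N = 1237 under a 12:3:1 ratio (total parts = 16):
  white: 1237 × 12/16 = 927.75
  black: 1237 × 3/16 = 231.9375
  brown: 1237 × 1/16 = 77.3125
χ² = Σ (O − E)² / E
  white: (929 − 927.75)² / 927.75 = 0.0017
  black: (235 − 231.9375)² / 231.9375 = 0.0404
  brown: (73 − 77.3125)² / 77.3125 = 0.2406
χ² = 0.0017 + 0.0404 + 0.2406 = 0.2827 ≈ 0.283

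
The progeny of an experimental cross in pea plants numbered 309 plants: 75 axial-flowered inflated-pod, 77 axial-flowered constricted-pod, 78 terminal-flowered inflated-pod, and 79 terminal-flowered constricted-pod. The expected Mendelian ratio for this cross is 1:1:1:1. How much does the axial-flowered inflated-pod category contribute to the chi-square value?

0.066

Total ratio parts = 4. Expected numbers out of 309:
  axial-flowered inflated-pod: 309 × 1/4 = 77.25
  axial-flowered constricted-pod: 309 × 1/4 = 77.25
  terminal-flowered inflated-pod: 309 × 1/4 = 77.25
  terminal-flowered constricted-pod: 309 × 1/4 = 77.25
Contribution of axial-flowered inflated-pod: (75 − 77.25)² / 77.25 = 0.0655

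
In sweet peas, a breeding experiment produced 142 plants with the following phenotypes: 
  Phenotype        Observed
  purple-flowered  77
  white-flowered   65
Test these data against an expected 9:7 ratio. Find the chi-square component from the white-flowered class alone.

0.133

The 9:7 ratio has 16 parts, so with N = 142 the expected counts are:
  purple-flowered: 142 × 9/16 = 79.875
  white-flowered: 142 × 7/16 = 62.125
Contribution of white-flowered: (65 − 62.125)² / 62.125 = 0.1330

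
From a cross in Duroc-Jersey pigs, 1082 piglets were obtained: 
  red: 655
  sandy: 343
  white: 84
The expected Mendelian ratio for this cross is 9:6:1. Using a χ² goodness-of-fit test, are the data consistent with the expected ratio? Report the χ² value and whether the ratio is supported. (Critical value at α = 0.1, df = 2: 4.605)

17.203; not consistent

Under the 9:6:1 hypothesis (Σ ratio = 16, N = 1082):
  red: 1082 × 9/16 = 608.625
  sandy: 1082 × 6/16 = 405.75
  white: 1082 × 1/16 = 67.625
χ² = Σ (O − E)² / E
  red: (655 − 608.625)² / 608.625 = 3.5336
  sandy: (343 − 405.75)² / 405.75 = 9.7044
  white: (84 − 67.625)² / 67.625 = 3.9651
χ² = 3.5336 + 9.7044 + 3.9651 = 17.2031 ≈ 17.203
Degrees of freedom = 3 − 1 = 2; critical value at α = 0.1 is 4.605.
Since 17.203 > 4.605, we reject the null hypothesis — the data do not fit the 9:6:1 ratio.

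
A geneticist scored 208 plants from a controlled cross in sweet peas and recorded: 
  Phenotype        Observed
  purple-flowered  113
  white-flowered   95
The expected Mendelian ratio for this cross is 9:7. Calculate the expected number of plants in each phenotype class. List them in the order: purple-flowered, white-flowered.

The 9:7 ratio has 16 parts, so with N = 208 the expected counts are:
  purple-flowered: 208 × 9/16 = 117
  white-flowered: 208 × 7/16 = 91

117, 91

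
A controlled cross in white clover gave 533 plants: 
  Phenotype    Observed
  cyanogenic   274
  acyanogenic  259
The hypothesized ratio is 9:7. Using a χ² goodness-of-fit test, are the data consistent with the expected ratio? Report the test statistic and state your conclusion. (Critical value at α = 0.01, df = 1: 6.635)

5.080; consistent

Total ratio parts = 16. Expected numbers out of 533:
  cyanogenic: 533 × 9/16 = 299.8125
  acyanogenic: 533 × 7/16 = 233.1875
χ² = Σ (O − E)² / E
  cyanogenic: (274 − 299.8125)² / 299.8125 = 2.2223
  acyanogenic: (259 − 233.1875)² / 233.1875 = 2.8573
χ² = 2.2223 + 2.8573 = 5.0796 ≈ 5.080
Degrees of freedom = 2 − 1 = 1; critical value at α = 0.01 is 6.635.
Since 5.080 < 6.635, we fail to reject the null hypothesis — the data are consistent with the 9:7 ratio.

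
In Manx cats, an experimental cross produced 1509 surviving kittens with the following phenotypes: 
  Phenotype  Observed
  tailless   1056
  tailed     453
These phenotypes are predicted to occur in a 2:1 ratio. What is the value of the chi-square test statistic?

Total ratio parts = 3. Expected numbers out of 1509:
  tailless: 1509 × 2/3 = 1006
  tailed: 1509 × 1/3 = 503
χ² = Σ (O − E)² / E
  tailless: (1056 − 1006)² / 1006 = 2.4851
  tailed: (453 − 503)² / 503 = 4.9702
χ² = 2.4851 + 4.9702 = 7.4553 ≈ 7.455

7.455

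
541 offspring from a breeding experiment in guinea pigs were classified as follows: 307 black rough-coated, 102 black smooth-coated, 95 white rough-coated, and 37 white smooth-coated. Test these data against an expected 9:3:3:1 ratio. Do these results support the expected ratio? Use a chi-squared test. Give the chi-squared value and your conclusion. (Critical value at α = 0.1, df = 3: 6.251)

Expected counts for N = 541 under a 9:3:3:1 ratio (total parts = 16):
  black rough-coated: 541 × 9/16 = 304.3125
  black smooth-coated: 541 × 3/16 = 101.4375
  white rough-coated: 541 × 3/16 = 101.4375
  white smooth-coated: 541 × 1/16 = 33.8125
χ² = Σ (O − E)² / E
  black rough-coated: (307 − 304.3125)² / 304.3125 = 0.0237
  black smooth-coated: (102 − 101.4375)² / 101.4375 = 0.0031
  white rough-coated: (95 − 101.4375)² / 101.4375 = 0.4085
  white smooth-coated: (37 − 33.8125)² / 33.8125 = 0.3005
χ² = 0.0237 + 0.0031 + 0.4085 + 0.3005 = 0.7358 ≈ 0.736
Degrees of freedom = 4 − 1 = 3; critical value at α = 0.1 is 6.251.
Since 0.736 < 6.251, we fail to reject the null hypothesis — the data are consistent with the 9:3:3:1 ratio.

0.736; consistent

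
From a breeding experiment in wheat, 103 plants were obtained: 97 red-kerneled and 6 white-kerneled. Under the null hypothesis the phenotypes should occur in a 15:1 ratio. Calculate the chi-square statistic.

0.032

Expected counts for N = 103 under a 15:1 ratio (total parts = 16):
  red-kerneled: 103 × 15/16 = 96.5625
  white-kerneled: 103 × 1/16 = 6.4375
χ² = Σ (O − E)² / E
  red-kerneled: (97 − 96.5625)² / 96.5625 = 0.0020
  white-kerneled: (6 − 6.4375)² / 6.4375 = 0.0297
χ² = 0.0020 + 0.0297 = 0.0317 ≈ 0.032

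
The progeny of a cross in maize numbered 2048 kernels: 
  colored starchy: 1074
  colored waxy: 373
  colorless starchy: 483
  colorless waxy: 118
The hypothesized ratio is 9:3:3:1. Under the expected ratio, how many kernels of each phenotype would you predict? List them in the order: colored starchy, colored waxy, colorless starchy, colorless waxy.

Expected counts for N = 2048 under a 9:3:3:1 ratio (total parts = 16):
  colored starchy: 2048 × 9/16 = 1152
  colored waxy: 2048 × 3/16 = 384
  colorless starchy: 2048 × 3/16 = 384
  colorless waxy: 2048 × 1/16 = 128

1152, 384, 384, 128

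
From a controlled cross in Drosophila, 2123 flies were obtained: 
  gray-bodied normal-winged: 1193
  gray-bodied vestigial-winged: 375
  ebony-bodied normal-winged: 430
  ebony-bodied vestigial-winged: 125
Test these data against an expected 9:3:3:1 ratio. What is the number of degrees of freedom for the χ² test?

3

A goodness-of-fit test with 4 phenotype classes has df = 4 − 1 = 3.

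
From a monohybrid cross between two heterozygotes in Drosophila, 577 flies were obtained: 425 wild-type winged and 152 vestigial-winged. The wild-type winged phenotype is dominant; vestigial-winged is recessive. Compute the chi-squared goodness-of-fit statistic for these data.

For a monohybrid cross between heterozygotes with complete dominance, the expected phenotypic ratio is 3:1.
The 3:1 ratio has 4 parts, so with N = 577 the expected counts are:
  wild-type winged: 577 × 3/4 = 432.75
  vestigial-winged: 577 × 1/4 = 144.25
χ² = Σ (O − E)² / E
  wild-type winged: (425 − 432.75)² / 432.75 = 0.1388
  vestigial-winged: (152 − 144.25)² / 144.25 = 0.4164
χ² = 0.1388 + 0.4164 = 0.5552 ≈ 0.555

0.555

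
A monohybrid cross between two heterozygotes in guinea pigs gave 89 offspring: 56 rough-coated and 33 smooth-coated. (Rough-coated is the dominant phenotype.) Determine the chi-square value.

6.925

For a monohybrid cross between heterozygotes with complete dominance, the expected phenotypic ratio is 3:1.
Expected counts for N = 89 under a 3:1 ratio (total parts = 4):
  rough-coated: 89 × 3/4 = 66.75
  smooth-coated: 89 × 1/4 = 22.25
χ² = Σ (O − E)² / E
  rough-coated: (56 − 66.75)² / 66.75 = 1.7313
  smooth-coated: (33 − 22.25)² / 22.25 = 5.1938
χ² = 1.7313 + 5.1938 = 6.9251 ≈ 6.925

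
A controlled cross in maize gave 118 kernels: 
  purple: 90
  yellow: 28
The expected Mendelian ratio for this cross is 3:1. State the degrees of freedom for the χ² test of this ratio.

1

A goodness-of-fit test with 2 phenotype classes has df = 2 − 1 = 1.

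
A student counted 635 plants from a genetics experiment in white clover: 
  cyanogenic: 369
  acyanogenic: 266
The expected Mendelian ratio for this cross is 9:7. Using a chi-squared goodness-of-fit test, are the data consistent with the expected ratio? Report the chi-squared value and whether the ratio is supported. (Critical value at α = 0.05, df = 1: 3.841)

Total ratio parts = 16. Expected numbers out of 635:
  cyanogenic: 635 × 9/16 = 357.1875
  acyanogenic: 635 × 7/16 = 277.8125
χ² = Σ (O − E)² / E
  cyanogenic: (369 − 357.1875)² / 357.1875 = 0.3906
  acyanogenic: (266 − 277.8125)² / 277.8125 = 0.5023
χ² = 0.3906 + 0.5023 = 0.8929 ≈ 0.893
Degrees of freedom = 2 − 1 = 1; critical value at α = 0.05 is 3.841.
Since 0.893 < 3.841, we fail to reject the null hypothesis — the data are consistent with the 9:7 ratio.

0.893; consistent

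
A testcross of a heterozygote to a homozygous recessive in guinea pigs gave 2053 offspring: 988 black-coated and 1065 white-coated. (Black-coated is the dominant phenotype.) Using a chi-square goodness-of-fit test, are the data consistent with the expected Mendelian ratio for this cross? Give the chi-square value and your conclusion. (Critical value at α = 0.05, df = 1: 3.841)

2.888; consistent

A testcross of a heterozygote (Aa × aa) gives a 1:1 phenotypic ratio.
Expected counts for N = 2053 under a 1:1 ratio (total parts = 2):
  black-coated: 2053 × 1/2 = 1026.5
  white-coated: 2053 × 1/2 = 1026.5
χ² = Σ (O − E)² / E
  black-coated: (988 − 1026.5)² / 1026.5 = 1.4440
  white-coated: (1065 − 1026.5)² / 1026.5 = 1.4440
χ² = 1.4440 + 1.4440 = 2.888
Degrees of freedom = 2 − 1 = 1; critical value at α = 0.05 is 3.841.
Since 2.888 < 3.841, we fail to reject the null hypothesis — the data are consistent with the 1:1 ratio.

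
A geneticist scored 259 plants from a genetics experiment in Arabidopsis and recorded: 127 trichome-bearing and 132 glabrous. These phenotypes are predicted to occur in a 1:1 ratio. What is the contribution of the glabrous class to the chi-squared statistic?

0.048

The 1:1 ratio has 2 parts, so with N = 259 the expected counts are:
  trichome-bearing: 259 × 1/2 = 129.5
  glabrous: 259 × 1/2 = 129.5
Contribution of glabrous: (132 − 129.5)² / 129.5 = 0.0483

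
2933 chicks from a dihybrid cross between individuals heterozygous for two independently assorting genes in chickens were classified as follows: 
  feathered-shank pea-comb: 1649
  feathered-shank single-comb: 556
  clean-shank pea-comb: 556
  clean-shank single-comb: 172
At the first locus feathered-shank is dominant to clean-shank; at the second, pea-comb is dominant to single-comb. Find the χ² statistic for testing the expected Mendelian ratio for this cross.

A dihybrid F₂ with independent assortment and complete dominance at both loci gives a 9:3:3:1 phenotypic ratio.
Under the 9:3:3:1 hypothesis (Σ ratio = 16, N = 2933):
  feathered-shank pea-comb: 2933 × 9/16 = 1649.8125
  feathered-shank single-comb: 2933 × 3/16 = 549.9375
  clean-shank pea-comb: 2933 × 3/16 = 549.9375
  clean-shank single-comb: 2933 × 1/16 = 183.3125
χ² = Σ (O − E)² / E
  feathered-shank pea-comb: (1649 − 1649.8125)² / 1649.8125 = 0.0004
  feathered-shank single-comb: (556 − 549.9375)² / 549.9375 = 0.0668
  clean-shank pea-comb: (556 − 549.9375)² / 549.9375 = 0.0668
  clean-shank single-comb: (172 − 183.3125)² / 183.3125 = 0.6981
χ² = 0.0004 + 0.0668 + 0.0668 + 0.6981 = 0.8321 ≈ 0.832

0.832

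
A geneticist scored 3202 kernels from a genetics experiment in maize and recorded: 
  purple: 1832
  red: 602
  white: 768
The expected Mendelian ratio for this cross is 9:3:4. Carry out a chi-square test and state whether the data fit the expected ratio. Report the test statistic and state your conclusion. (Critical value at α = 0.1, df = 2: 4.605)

Expected counts for N = 3202 under a 9:3:4 ratio (total parts = 16):
  purple: 3202 × 9/16 = 1801.125
  red: 3202 × 3/16 = 600.375
  white: 3202 × 4/16 = 800.5
χ² = Σ (O − E)² / E
  purple: (1832 − 1801.125)² / 1801.125 = 0.5293
  red: (602 − 600.375)² / 600.375 = 0.0044
  white: (768 − 800.5)² / 800.5 = 1.3195
χ² = 0.5293 + 0.0044 + 1.3195 = 1.8532 ≈ 1.853
Degrees of freedom = 3 − 1 = 2; critical value at α = 0.1 is 4.605.
Since 1.853 < 4.605, we fail to reject the null hypothesis — the data are consistent with the 9:3:4 ratio.

1.853; consistent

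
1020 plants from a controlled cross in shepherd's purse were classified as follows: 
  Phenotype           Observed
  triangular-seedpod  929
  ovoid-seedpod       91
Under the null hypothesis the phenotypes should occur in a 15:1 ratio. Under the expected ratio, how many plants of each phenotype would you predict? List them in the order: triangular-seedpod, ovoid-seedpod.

Under the 15:1 hypothesis (Σ ratio = 16, N = 1020):
  triangular-seedpod: 1020 × 15/16 = 956.25
  ovoid-seedpod: 1020 × 1/16 = 63.75

956.25, 63.75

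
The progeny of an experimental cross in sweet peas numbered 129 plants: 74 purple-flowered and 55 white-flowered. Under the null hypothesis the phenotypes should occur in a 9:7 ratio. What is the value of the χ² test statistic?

Total ratio parts = 16. Expected numbers out of 129:
  purple-flowered: 129 × 9/16 = 72.5625
  white-flowered: 129 × 7/16 = 56.4375
χ² = Σ (O − E)² / E
  purple-flowered: (74 − 72.5625)² / 72.5625 = 0.0285
  white-flowered: (55 − 56.4375)² / 56.4375 = 0.0366
χ² = 0.0285 + 0.0366 = 0.0651 ≈ 0.065

0.065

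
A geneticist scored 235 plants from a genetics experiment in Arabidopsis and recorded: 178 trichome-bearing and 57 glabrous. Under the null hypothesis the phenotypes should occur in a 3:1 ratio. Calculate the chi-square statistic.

0.070

Under the 3:1 hypothesis (Σ ratio = 4, N = 235):
  trichome-bearing: 235 × 3/4 = 176.25
  glabrous: 235 × 1/4 = 58.75
χ² = Σ (O − E)² / E
  trichome-bearing: (178 − 176.25)² / 176.25 = 0.0174
  glabrous: (57 − 58.75)² / 58.75 = 0.0521
χ² = 0.0174 + 0.0521 = 0.0695 ≈ 0.070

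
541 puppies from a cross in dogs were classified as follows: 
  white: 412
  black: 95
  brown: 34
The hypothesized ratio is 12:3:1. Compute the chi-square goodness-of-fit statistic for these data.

The 12:3:1 ratio has 16 parts, so with N = 541 the expected counts are:
  white: 541 × 12/16 = 405.75
  black: 541 × 3/16 = 101.4375
  brown: 541 × 1/16 = 33.8125
χ² = Σ (O − E)² / E
  white: (412 − 405.75)² / 405.75 = 0.0963
  black: (95 − 101.4375)² / 101.4375 = 0.4085
  brown: (34 − 33.8125)² / 33.8125 = 0.0010
χ² = 0.0963 + 0.4085 + 0.0010 = 0.5058 ≈ 0.506

0.506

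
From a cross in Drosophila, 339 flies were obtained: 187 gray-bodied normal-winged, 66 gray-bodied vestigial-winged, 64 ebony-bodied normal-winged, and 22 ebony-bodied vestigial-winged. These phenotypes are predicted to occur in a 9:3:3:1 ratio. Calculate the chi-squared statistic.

Total ratio parts = 16. Expected numbers out of 339:
  gray-bodied normal-winged: 339 × 9/16 = 190.6875
  gray-bodied vestigial-winged: 339 × 3/16 = 63.5625
  ebony-bodied normal-winged: 339 × 3/16 = 63.5625
  ebony-bodied vestigial-winged: 339 × 1/16 = 21.1875
χ² = Σ (O − E)² / E
  gray-bodied normal-winged: (187 − 190.6875)² / 190.6875 = 0.0713
  gray-bodied vestigial-winged: (66 − 63.5625)² / 63.5625 = 0.0935
  ebony-bodied normal-winged: (64 − 63.5625)² / 63.5625 = 0.0030
  ebony-bodied vestigial-winged: (22 − 21.1875)² / 21.1875 = 0.0312
χ² = 0.0713 + 0.0935 + 0.0030 + 0.0312 = 0.199

0.199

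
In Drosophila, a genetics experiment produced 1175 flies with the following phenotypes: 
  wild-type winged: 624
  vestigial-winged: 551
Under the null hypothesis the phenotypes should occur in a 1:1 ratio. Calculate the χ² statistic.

Expected counts for N = 1175 under a 1:1 ratio (total parts = 2):
  wild-type winged: 1175 × 1/2 = 587.5
  vestigial-winged: 1175 × 1/2 = 587.5
χ² = Σ (O − E)² / E
  wild-type winged: (624 − 587.5)² / 587.5 = 2.2677
  vestigial-winged: (551 − 587.5)² / 587.5 = 2.2677
χ² = 2.2677 + 2.2677 = 4.5354 ≈ 4.535

4.535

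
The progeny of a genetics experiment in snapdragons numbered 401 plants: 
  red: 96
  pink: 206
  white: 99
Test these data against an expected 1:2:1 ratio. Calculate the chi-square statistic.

0.347

Expected counts for N = 401 under a 1:2:1 ratio (total parts = 4):
  red: 401 × 1/4 = 100.25
  pink: 401 × 2/4 = 200.5
  white: 401 × 1/4 = 100.25
χ² = Σ (O − E)² / E
  red: (96 − 100.25)² / 100.25 = 0.1802
  pink: (206 − 200.5)² / 200.5 = 0.1509
  white: (99 − 100.25)² / 100.25 = 0.0156
χ² = 0.1802 + 0.1509 + 0.0156 = 0.3467 ≈ 0.347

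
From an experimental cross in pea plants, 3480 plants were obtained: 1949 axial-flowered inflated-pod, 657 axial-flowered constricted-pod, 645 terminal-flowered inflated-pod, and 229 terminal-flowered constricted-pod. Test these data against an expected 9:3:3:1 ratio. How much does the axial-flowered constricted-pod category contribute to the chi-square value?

0.031

Total ratio parts = 16. Expected numbers out of 3480:
  axial-flowered inflated-pod: 3480 × 9/16 = 1957.5
  axial-flowered constricted-pod: 3480 × 3/16 = 652.5
  terminal-flowered inflated-pod: 3480 × 3/16 = 652.5
  terminal-flowered constricted-pod: 3480 × 1/16 = 217.5
Contribution of axial-flowered constricted-pod: (657 − 652.5)² / 652.5 = 0.0310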